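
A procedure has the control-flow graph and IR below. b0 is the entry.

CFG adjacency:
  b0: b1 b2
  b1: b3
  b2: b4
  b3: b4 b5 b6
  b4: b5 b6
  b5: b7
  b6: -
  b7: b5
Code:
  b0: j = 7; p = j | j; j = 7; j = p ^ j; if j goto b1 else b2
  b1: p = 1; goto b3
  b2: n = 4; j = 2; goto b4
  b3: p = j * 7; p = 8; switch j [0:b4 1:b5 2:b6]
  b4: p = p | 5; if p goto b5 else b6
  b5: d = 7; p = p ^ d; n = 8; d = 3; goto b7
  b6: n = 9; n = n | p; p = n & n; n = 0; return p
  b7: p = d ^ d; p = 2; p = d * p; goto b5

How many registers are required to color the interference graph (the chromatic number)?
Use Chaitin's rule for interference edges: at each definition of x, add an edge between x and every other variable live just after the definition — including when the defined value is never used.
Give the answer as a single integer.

Per-block:
  b0: {j,p} / ∅
  b1: {p} / ∅
  b2: {j,n} / ∅
  b3: {p} / {j}
  b4: {p} / {p}
  b5: {d,n,p} / {p}
  b6: {n,p} / {p}
  b7: {p} / {d}

Liveness:
  b0: in=∅ out={j,p}
  b1: in={j} out={j}
  b2: in={p} out={p}
  b3: in={j} out={p}
  b4: in={p} out={p}
  b5: in={p} out={d}
  b6: in={p} out=∅
  b7: in={d} out={p}

Interference:
  d: {p}
  j: {p}
  n: {p}
  p: {d,j,n}

Registers:
  clique {d,p} ⇒ need ≥ 2
  2-colouring: c0={p}  c1={d,j,n}
  χ = 2

Answer: 2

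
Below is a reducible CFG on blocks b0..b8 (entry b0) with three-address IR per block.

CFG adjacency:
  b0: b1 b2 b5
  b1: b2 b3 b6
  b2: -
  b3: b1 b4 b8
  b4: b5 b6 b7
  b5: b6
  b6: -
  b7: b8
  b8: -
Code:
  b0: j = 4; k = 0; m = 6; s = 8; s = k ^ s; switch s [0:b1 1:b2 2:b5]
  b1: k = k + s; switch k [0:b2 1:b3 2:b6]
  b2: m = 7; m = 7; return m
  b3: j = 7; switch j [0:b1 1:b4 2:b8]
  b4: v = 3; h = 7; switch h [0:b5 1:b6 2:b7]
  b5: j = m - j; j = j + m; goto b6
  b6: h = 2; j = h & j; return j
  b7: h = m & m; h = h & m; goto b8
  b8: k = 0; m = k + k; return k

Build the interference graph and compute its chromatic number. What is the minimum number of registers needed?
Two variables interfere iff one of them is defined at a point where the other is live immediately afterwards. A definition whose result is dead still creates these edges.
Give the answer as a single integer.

def/use:
  b0 def {j,k,m,s} use ∅
  b1 def {k} use {k,s}
  b2 def {m} use ∅
  b3 def {j} use ∅
  b4 def {h,v} use ∅
  b5 def {j} use {j,m}
  b6 def {h,j} use {j}
  b7 def {h} use {m}
  b8 def {k,m} use ∅

Liveness:
  b0 li=∅ lo={j,k,m,s}
  b1 li={j,k,m,s} lo={j,k,m,s}
  b2 li=∅ lo=∅
  b3 li={k,m,s} lo={j,k,m,s}
  b4 li={j,m} lo={j,m}
  b5 li={j,m} lo={j}
  b6 li={j} lo=∅
  b7 li={m} lo=∅
  b8 li=∅ lo=∅

Conflict graph:
  h: {j,m}
  j: {h,k,m,s,v}
  k: {j,m,s}
  m: {h,j,k,s,v}
  s: {j,k,m}
  v: {j,m}

Chromatic number:
  lower bound: {j,k,m,s} mutually conflict ⇒ χ ≥ 4
  4-colouring: c0={j}  c1={m}  c2={h,k,v}  c3={s}
  χ = 4

Answer: 4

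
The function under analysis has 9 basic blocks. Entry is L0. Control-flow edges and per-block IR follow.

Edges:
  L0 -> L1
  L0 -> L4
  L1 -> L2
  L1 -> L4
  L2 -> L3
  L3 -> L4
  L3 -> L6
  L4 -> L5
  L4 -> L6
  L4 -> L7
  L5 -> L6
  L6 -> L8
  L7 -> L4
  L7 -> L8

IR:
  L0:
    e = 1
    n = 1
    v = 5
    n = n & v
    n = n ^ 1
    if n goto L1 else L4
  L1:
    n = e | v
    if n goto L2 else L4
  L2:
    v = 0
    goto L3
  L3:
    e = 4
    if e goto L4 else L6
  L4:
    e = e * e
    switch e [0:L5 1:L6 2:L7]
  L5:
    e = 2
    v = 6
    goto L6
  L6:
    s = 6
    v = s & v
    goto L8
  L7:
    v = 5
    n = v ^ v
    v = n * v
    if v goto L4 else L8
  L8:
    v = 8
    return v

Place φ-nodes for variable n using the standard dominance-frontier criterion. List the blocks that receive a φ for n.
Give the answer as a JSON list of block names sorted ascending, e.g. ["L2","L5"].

idom tree: L1←L0 L2←L1 L3←L2 L4←L0 L5←L4 L6←L0 L7←L4 L8←L0
Dom at joins:
  L4: preds {L0,L1,L3,L7}: {L0} ∩ {L0,L1} ∩ {L0,L1,L2,L3} ∩ {L0,L4,L7} = {L0}; idom=L0
  L6: preds {L3,L4,L5}: {L0,L1,L2,L3} ∩ {L0,L4} ∩ {L0,L4,L5} = {L0}; idom=L0
  L8: preds {L6,L7}: {L0,L6} ∩ {L0,L4,L7} = {L0}; idom=L0

DF derivation:
  join L4 pred L0: · stop@L0
  join L4 pred L1: L1 stop@L0
  join L4 pred L3: L3→L2→L1 stop@L0
  join L4 pred L7: L7→L4 stop@L0
  join L6 pred L3: L3→L2→L1 stop@L0
  join L6 pred L4: L4 stop@L0
  join L6 pred L5: L5→L4 stop@L0
  join L8 pred L6: L6 stop@L0
  join L8 pred L7: L7→L4 stop@L0
  L0: DF=∅
  L1: DF={L4,L6}
  L2: DF={L4,L6}
  L3: DF={L4,L6}
  L4: DF={L4,L6,L8}
  L5: DF={L6}
  L6: DF={L8}
  L7: DF={L4,L8}
  L8: DF=∅

φ for n: defs {L0,L1,L7}
  DF⁺ = {L4,L6,L8}

Answer: ["L4", "L6", "L8"]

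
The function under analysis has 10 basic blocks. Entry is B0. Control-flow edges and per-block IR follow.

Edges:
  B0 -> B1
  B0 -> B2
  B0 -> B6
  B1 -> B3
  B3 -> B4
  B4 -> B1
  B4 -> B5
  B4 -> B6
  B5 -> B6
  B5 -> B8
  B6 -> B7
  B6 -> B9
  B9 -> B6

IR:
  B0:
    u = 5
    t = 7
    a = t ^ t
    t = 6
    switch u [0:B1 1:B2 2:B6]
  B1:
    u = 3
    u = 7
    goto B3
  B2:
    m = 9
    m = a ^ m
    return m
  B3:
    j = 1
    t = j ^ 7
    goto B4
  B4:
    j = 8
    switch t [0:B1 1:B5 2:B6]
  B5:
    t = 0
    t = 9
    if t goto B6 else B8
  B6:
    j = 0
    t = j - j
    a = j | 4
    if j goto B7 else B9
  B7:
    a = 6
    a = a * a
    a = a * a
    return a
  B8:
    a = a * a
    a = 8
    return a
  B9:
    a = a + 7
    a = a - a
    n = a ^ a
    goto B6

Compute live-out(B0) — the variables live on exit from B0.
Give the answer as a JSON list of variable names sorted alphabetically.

Block summaries:
  B0 def {a,t,u} use ∅
  B1 def {u} use ∅
  B2 def {m} use {a}
  B3 def {j,t} use ∅
  B4 def {j} use {t}
  B5 def {t} use ∅
  B6 def {a,j,t} use ∅
  B7 def {a} use ∅
  B8 def {a} use {a}
  B9 def {a,n} use {a}

Live sets:
  B0: in=∅ out={a}
  B1: in={a} out={a}
  B2: in={a} out=∅
  B3: in={a} out={a,t}
  B4: in={a,t} out={a}
  B5: in={a} out={a}
  B6: in=∅ out={a}
  B7: in=∅ out=∅
  B8: in={a} out=∅
  B9: in={a} out=∅

live-out(B0) = ["a"]

Answer: ["a"]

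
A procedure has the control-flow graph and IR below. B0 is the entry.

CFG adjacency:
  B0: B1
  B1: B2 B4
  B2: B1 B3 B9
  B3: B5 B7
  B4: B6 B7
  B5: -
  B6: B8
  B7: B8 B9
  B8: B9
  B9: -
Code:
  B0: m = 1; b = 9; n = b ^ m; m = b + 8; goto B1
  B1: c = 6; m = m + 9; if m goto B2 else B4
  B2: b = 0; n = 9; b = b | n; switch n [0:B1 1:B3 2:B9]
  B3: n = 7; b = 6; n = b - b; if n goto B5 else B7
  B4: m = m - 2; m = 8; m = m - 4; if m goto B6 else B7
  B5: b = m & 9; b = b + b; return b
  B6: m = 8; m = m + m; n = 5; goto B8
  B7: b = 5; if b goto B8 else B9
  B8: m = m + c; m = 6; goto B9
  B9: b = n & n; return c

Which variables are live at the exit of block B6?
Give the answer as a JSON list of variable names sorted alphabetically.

Block summaries:
  B0: def={b,m,n} ue=∅
  B1: def={c,m} ue={m}
  B2: def={b,n} ue=∅
  B3: def={b,n} ue=∅
  B4: def={m} ue={m}
  B5: def={b} ue={m}
  B6: def={m,n} ue=∅
  B7: def={b} ue=∅
  B8: def={m} ue={c,m}
  B9: def={b} ue={c,n}

Live sets:
  B0 li=∅ lo={m,n}
  B1 li={m,n} lo={c,m,n}
  B2 li={c,m} lo={c,m,n}
  B3 li={c,m} lo={c,m,n}
  B4 li={c,m,n} lo={c,m,n}
  B5 li={m} lo=∅
  B6 li={c} lo={c,m,n}
  B7 li={c,m,n} lo={c,m,n}
  B8 li={c,m,n} lo={c,n}
  B9 li={c,n} lo=∅

live-out(B6) = ["c", "m", "n"]

Answer: ["c", "m", "n"]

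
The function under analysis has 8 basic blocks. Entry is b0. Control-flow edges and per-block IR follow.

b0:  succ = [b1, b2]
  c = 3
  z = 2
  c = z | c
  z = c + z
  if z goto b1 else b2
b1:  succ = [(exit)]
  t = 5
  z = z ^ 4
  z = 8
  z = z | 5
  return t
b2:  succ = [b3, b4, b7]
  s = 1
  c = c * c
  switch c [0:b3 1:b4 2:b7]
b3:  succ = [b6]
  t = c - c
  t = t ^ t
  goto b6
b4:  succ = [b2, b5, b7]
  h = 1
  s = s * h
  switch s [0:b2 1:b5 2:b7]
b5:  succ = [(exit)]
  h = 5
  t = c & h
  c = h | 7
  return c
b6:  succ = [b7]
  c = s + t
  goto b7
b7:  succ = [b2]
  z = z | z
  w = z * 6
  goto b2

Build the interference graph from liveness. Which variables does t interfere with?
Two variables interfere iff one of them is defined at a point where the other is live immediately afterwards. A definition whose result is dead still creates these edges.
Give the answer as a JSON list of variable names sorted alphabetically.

Answer: ["h", "s", "z"]

Working:
Per-block:
  b0: def={c,z} ue=∅
  b1: def={t,z} ue={z}
  b2: def={c,s} ue={c}
  b3: def={t} ue={c}
  b4: def={h,s} ue={s}
  b5: def={c,h,t} ue={c}
  b6: def={c} ue={s,t}
  b7: def={w,z} ue={z}

Liveness:
  b0: in=∅ out={c,z}
  b1: in={z} out=∅
  b2: in={c,z} out={c,s,z}
  b3: in={c,s,z} out={s,t,z}
  b4: in={c,s,z} out={c,z}
  b5: in={c} out=∅
  b6: in={s,t,z} out={c,z}
  b7: in={c,z} out={c,z}

Interfere edges:
  c — {h,s,w,z}
  h — {c,s,t,z}
  s — {c,h,t,z}
  t — {h,s,z}
  w — {c,z}
  z — {c,h,s,t,w}

N(t) = ["h", "s", "z"]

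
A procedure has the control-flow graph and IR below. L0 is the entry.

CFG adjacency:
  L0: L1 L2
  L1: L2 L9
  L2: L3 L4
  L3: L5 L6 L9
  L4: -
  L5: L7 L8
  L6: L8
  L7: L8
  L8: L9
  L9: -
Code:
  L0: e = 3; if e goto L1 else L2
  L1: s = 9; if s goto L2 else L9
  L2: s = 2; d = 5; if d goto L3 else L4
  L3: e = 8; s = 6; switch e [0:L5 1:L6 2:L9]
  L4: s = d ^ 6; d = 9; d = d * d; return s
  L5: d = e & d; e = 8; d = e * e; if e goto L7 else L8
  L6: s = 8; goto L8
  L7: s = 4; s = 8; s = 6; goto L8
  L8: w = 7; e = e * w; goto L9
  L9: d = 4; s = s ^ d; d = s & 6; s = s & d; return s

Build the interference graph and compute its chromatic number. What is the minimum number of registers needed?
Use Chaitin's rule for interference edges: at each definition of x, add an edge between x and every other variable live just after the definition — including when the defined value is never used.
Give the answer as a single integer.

def/use:
  L0 def {e} use ∅
  L1 def {s} use ∅
  L2 def {d,s} use ∅
  L3 def {e,s} use ∅
  L4 def {d,s} use {d}
  L5 def {d,e} use {d,e}
  L6 def {s} use ∅
  L7 def {s} use ∅
  L8 def {e,w} use {e}
  L9 def {d,s} use {s}

Liveness:
  live L0: ∅→∅
  live L1: ∅→{s}
  live L2: ∅→{d}
  live L3: {d}→{d,e,s}
  live L4: {d}→∅
  live L5: {d,e,s}→{e,s}
  live L6: {e}→{e,s}
  live L7: {e}→{e,s}
  live L8: {e,s}→{s}
  live L9: {s}→∅

Conflict graph:
  d: {e,s}
  e: {d,s,w}
  s: {d,e,w}
  w: {e,s}

Registers:
  lower bound: {d,e,s} mutually conflict ⇒ χ ≥ 3
  assign d→c2 e→c0 s→c1 w→c2 — no edge inside a register ⇒ χ ≤ 3
  χ = 3

Answer: 3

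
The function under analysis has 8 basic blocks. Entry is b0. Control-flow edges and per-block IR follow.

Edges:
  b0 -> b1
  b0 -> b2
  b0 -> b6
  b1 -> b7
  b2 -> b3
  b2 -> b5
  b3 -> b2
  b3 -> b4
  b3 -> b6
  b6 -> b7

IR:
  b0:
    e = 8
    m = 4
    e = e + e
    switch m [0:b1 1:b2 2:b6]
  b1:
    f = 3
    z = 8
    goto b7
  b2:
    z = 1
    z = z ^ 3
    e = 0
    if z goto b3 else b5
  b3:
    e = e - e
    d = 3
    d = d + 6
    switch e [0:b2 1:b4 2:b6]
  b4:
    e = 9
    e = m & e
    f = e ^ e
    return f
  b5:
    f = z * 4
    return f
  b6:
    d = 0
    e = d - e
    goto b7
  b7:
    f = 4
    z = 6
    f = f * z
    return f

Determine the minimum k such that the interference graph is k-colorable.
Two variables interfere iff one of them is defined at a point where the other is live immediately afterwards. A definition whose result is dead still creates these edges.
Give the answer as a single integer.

Per-block:
  b0: def={e,m} ue=∅
  b1: def={f,z} ue=∅
  b2: def={e,z} ue=∅
  b3: def={d,e} ue={e}
  b4: def={e,f} ue={m}
  b5: def={f} ue={z}
  b6: def={d,e} ue={e}
  b7: def={f,z} ue=∅

Backward fixpoint:
  live b0: ∅→{e,m}
  live b1: ∅→∅
  live b2: {m}→{e,m,z}
  live b3: {e,m}→{e,m}
  live b4: {m}→∅
  live b5: {z}→∅
  live b6: {e}→∅
  live b7: ∅→∅

Interference:
  d↔{e,m}
  e↔{d,m,z}
  f↔{z}
  m↔{d,e,z}
  z↔{e,f,m}

Chromatic number:
  clique {d,e,m} ⇒ need ≥ 3
  assign d→R2 e→R0 f→R0 m→R1 z→R2 — no edge inside a register ⇒ χ ≤ 3
  χ = 3

Answer: 3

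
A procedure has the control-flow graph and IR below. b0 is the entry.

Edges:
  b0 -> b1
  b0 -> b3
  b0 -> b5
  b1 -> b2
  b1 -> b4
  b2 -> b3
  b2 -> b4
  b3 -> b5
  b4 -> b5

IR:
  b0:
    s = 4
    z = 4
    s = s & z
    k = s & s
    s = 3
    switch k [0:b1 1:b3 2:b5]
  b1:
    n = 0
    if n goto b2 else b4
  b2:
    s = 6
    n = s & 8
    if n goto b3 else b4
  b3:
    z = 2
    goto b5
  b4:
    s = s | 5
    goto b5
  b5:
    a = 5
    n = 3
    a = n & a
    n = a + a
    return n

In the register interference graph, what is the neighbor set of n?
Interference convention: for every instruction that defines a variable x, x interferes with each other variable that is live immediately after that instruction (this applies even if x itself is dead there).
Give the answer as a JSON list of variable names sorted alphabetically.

Answer: ["a", "s"]

Working:
Block summaries:
  b0 def {k,s,z} use ∅
  b1 def {n} use ∅
  b2 def {n,s} use ∅
  b3 def {z} use ∅
  b4 def {s} use {s}
  b5 def {a,n} use ∅

Liveness:
  live b0: ∅→{s}
  live b1: {s}→{s}
  live b2: ∅→{s}
  live b3: ∅→∅
  live b4: {s}→∅
  live b5: ∅→∅

Interfere edges:
  a: {n}
  k: {s}
  n: {a,s}
  s: {k,n,z}
  z: {s}

N(n) = ["a", "s"]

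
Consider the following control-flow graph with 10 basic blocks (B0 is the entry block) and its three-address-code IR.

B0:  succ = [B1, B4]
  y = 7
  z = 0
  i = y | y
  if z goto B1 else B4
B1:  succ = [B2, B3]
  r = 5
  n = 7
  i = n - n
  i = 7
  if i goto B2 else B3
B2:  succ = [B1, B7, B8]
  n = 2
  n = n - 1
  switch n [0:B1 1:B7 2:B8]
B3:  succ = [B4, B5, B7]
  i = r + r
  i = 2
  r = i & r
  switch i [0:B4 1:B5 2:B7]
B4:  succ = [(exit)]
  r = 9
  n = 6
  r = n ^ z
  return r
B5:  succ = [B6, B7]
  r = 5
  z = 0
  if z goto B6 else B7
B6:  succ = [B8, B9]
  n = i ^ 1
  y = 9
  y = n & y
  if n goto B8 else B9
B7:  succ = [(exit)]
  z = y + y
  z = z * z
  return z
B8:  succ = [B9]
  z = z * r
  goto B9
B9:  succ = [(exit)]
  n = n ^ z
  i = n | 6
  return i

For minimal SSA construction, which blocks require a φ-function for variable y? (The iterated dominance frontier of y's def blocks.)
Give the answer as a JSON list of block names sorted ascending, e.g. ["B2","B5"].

Answer: ["B8", "B9"]

Working:
idom tree: B1←B0 B2←B1 B3←B1 B4←B0 B5←B3 B6←B5 B7←B1 B8←B1 B9←B1
Dom at joins:
  B1: preds {B0,B2}: {B0} ∩ {B0,B1,B2} = {B0}; idom=B0
  B4: preds {B0,B3}: {B0} ∩ {B0,B1,B3} = {B0}; idom=B0
  B7: preds {B2,B3,B5}: {B0,B1,B2} ∩ {B0,B1,B3} ∩ {B0,B1,B3,B5} = {B0,B1}; idom=B1
  B8: preds {B2,B6}: {B0,B1,B2} ∩ {B0,B1,B3,B5,B6} = {B0,B1}; idom=B1
  B9: preds {B6,B8}: {B0,B1,B3,B5,B6} ∩ {B0,B1,B8} = {B0,B1}; idom=B1

DF derivation:
  join B1 pred B0: · stop@B0
  join B1 pred B2: B2→B1 stop@B0
  join B4 pred B0: · stop@B0
  join B4 pred B3: B3→B1 stop@B0
  join B7 pred B2: B2 stop@B1
  join B7 pred B3: B3 stop@B1
  join B7 pred B5: B5→B3 stop@B1
  join B8 pred B2: B2 stop@B1
  join B8 pred B6: B6→B5→B3 stop@B1
  join B9 pred B6: B6→B5→B3 stop@B1
  join B9 pred B8: B8 stop@B1
  B0 → ∅
  B1 → {B1,B4}
  B2 → {B1,B7,B8}
  B3 → {B4,B7,B8,B9}
  B4 → ∅
  B5 → {B7,B8,B9}
  B6 → {B8,B9}
  B7 → ∅
  B8 → {B9}
  B9 → ∅

φ for y: defs {B0,B6}
  DF⁺ = {B8,B9}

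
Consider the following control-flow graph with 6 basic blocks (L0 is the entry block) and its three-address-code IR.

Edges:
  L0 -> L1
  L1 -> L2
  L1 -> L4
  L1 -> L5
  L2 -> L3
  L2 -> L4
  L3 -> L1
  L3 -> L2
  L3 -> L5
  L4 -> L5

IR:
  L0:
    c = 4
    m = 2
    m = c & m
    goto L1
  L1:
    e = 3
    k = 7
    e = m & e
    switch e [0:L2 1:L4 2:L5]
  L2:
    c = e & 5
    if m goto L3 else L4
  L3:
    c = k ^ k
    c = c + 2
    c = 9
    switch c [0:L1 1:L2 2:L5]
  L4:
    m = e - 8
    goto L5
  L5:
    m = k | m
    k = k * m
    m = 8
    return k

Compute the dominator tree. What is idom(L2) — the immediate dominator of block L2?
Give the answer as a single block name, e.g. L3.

idom tree: L1←L0 L2←L1 L3←L2 L4←L1 L5←L1
Dom at joins:
  L1: preds {L0,L3}: {L0} ∩ {L0,L1,L2,L3} = {L0}; idom=L0
  L2: preds {L1,L3}: {L0,L1} ∩ {L0,L1,L2,L3} = {L0,L1}; idom=L1
  L4: preds {L1,L2}: {L0,L1} ∩ {L0,L1,L2} = {L0,L1}; idom=L1
  L5: preds {L1,L3,L4}: {L0,L1} ∩ {L0,L1,L2,L3} ∩ {L0,L1,L4} = {L0,L1}; idom=L1

idom(L2) = L1

Answer: L1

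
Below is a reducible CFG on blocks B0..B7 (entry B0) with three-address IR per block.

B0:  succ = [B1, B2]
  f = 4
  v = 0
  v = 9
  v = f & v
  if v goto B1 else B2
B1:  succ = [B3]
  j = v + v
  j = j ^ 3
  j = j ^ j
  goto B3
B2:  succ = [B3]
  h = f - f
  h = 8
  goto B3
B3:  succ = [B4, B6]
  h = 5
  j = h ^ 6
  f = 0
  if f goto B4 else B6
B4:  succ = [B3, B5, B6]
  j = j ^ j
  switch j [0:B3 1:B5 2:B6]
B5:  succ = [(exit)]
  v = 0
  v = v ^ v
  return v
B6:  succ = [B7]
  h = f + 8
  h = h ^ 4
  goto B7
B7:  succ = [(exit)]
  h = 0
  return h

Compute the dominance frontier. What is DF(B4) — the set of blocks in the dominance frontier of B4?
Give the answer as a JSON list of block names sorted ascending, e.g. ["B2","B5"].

idom tree: B1←B0 B2←B0 B3←B0 B4←B3 B5←B4 B6←B3 B7←B6
Dom at joins:
  B3: preds {B1,B2,B4}: {B0,B1} ∩ {B0,B2} ∩ {B0,B3,B4} = {B0}; idom=B0
  B6: preds {B3,B4}: {B0,B3} ∩ {B0,B3,B4} = {B0,B3}; idom=B3

DF derivation:
  B3←B1: walk B1 to B0
  B3←B2: walk B2 to B0
  B3←B4: walk B4→B3 to B0
  B6←B3: walk · to B3
  B6←B4: walk B4 to B3
  DF(B0)=∅
  DF(B1)={B3}
  DF(B2)={B3}
  DF(B3)={B3}
  DF(B4)={B3,B6}
  DF(B5)=∅
  DF(B6)=∅
  DF(B7)=∅

DF(B4) = ["B3", "B6"]

Answer: ["B3", "B6"]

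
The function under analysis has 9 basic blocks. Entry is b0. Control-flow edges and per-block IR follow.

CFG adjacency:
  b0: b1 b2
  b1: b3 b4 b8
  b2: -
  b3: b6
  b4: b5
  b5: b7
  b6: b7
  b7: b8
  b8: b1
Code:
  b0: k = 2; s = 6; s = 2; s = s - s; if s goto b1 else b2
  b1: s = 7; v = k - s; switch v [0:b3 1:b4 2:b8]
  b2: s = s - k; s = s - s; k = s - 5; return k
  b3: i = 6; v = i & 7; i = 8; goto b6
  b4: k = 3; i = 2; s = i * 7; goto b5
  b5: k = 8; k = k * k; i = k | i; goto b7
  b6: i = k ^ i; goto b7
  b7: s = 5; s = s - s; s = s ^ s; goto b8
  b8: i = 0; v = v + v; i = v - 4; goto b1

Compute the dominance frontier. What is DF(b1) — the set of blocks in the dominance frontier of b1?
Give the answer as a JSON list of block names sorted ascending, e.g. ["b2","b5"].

idom tree: b1←b0 b2←b0 b3←b1 b4←b1 b5←b4 b6←b3 b7←b1 b8←b1
Dom at joins:
  b1: preds {b0,b8}: {b0} ∩ {b0,b1,b8} = {b0}; idom=b0
  b7: preds {b5,b6}: {b0,b1,b4,b5} ∩ {b0,b1,b3,b6} = {b0,b1}; idom=b1
  b8: preds {b1,b7}: {b0,b1} ∩ {b0,b1,b7} = {b0,b1}; idom=b1

Frontier:
  b1←b0: walk · to b0
  b1←b8: walk b8→b1 to b0
  b7←b5: walk b5→b4 to b1
  b7←b6: walk b6→b3 to b1
  b8←b1: walk · to b1
  b8←b7: walk b7 to b1
  b0: DF=∅
  b1: DF={b1}
  b2: DF=∅
  b3: DF={b7}
  b4: DF={b7}
  b5: DF={b7}
  b6: DF={b7}
  b7: DF={b8}
  b8: DF={b1}

DF(b1) = ["b1"]

Answer: ["b1"]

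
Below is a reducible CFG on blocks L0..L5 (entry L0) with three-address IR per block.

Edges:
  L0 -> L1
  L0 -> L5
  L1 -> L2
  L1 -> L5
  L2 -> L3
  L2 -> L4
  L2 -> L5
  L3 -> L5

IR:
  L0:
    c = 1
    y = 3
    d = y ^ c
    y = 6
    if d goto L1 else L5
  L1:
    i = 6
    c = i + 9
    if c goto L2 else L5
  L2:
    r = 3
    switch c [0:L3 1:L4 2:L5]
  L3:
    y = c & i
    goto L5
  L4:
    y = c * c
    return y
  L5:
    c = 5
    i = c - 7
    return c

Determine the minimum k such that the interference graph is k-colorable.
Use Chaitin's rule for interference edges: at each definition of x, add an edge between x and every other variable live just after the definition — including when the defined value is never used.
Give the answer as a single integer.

Answer: 3

Derivation:
Per-block:
  L0: def={c,d,y} ue=∅
  L1: def={c,i} ue=∅
  L2: def={r} ue={c}
  L3: def={y} ue={c,i}
  L4: def={y} ue={c}
  L5: def={c,i} ue=∅

Live sets:
  L0 li=∅ lo=∅
  L1 li=∅ lo={c,i}
  L2 li={c,i} lo={c,i}
  L3 li={c,i} lo=∅
  L4 li={c} lo=∅
  L5 li=∅ lo=∅

Conflict graph:
  c: {i,r,y}
  d: {y}
  i: {c,r}
  r: {c,i}
  y: {c,d}

Chromatic number:
  {c,i,r} pairwise interfere (3-clique) ⇒ χ ≥ 3
  assign c→r0 d→r0 i→r1 r→r2 y→r1 — no edge inside a register ⇒ χ ≤ 3
  χ = 3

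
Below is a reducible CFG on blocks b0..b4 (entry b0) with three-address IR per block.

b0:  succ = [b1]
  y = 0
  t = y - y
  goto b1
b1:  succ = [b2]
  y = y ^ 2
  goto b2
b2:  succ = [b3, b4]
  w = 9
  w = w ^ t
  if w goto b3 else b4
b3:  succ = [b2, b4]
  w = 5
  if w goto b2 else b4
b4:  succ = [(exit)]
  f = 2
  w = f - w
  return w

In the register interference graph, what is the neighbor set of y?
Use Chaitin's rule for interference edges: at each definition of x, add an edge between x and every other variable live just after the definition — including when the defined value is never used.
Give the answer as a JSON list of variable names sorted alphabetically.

def/use:
  b0: def={t,y} ue=∅
  b1: def={y} ue={y}
  b2: def={w} ue={t}
  b3: def={w} ue=∅
  b4: def={f,w} ue={w}

Liveness:
  b0: in=∅ out={t,y}
  b1: in={t,y} out={t}
  b2: in={t} out={t,w}
  b3: in={t} out={t,w}
  b4: in={w} out=∅

Interfere edges:
  f↔{w}
  t↔{w,y}
  w↔{f,t}
  y↔{t}

N(y) = ["t"]

Answer: ["t"]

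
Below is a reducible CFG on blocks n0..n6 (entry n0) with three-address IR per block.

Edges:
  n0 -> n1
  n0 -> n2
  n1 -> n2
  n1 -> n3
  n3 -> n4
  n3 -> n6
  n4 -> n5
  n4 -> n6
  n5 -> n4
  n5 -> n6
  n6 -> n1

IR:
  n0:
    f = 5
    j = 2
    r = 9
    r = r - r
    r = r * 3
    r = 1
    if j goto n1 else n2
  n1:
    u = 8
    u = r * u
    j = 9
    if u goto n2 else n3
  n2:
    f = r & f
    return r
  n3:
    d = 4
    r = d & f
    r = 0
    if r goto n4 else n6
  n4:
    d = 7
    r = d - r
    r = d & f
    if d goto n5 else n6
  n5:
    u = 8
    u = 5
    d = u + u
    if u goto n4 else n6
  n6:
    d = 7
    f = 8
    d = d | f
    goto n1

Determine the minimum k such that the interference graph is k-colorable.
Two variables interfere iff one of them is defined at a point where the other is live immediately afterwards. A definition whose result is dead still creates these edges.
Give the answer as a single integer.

Answer: 4

Derivation:
def/use:
  n0 def {f,j,r} use ∅
  n1 def {j,u} use {r}
  n2 def {f} use {f,r}
  n3 def {d,r} use {f}
  n4 def {d,r} use {f,r}
  n5 def {d,u} use ∅
  n6 def {d,f} use ∅

Backward fixpoint:
  n0: in=∅ out={f,r}
  n1: in={f,r} out={f,r}
  n2: in={f,r} out=∅
  n3: in={f} out={f,r}
  n4: in={f,r} out={f,r}
  n5: in={f,r} out={f,r}
  n6: in={r} out={f,r}

Conflict graph:
  d — {f,r,u}
  f — {d,j,r,u}
  j — {f,r,u}
  r — {d,f,j,u}
  u — {d,f,j,r}

Colouring:
  clique {d,f,r,u} ⇒ need ≥ 4
  assign d→R3 f→R0 j→R3 r→R1 u→R2 — no edge inside a register ⇒ χ ≤ 4
  χ = 4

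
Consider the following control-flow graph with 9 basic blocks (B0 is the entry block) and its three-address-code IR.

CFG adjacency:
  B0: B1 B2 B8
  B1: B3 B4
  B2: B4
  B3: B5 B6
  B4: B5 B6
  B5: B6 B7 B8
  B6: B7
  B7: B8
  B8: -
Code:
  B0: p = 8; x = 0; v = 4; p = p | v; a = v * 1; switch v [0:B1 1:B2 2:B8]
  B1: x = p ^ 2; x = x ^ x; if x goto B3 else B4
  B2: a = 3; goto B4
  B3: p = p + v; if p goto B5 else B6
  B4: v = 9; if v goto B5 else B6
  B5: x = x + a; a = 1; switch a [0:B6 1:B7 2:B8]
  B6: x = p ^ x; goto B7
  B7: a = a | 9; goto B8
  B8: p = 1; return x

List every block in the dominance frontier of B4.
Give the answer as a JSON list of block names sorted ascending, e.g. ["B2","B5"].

Answer: ["B5", "B6"]

Analysis:
idom tree: B1←B0 B2←B0 B3←B1 B4←B0 B5←B0 B6←B0 B7←B0 B8←B0
Dom at joins:
  B4: preds {B1,B2}: {B0,B1} ∩ {B0,B2} = {B0}; idom=B0
  B5: preds {B3,B4}: {B0,B1,B3} ∩ {B0,B4} = {B0}; idom=B0
  B6: preds {B3,B4,B5}: {B0,B1,B3} ∩ {B0,B4} ∩ {B0,B5} = {B0}; idom=B0
  B7: preds {B5,B6}: {B0,B5} ∩ {B0,B6} = {B0}; idom=B0
  B8: preds {B0,B5,B7}: {B0} ∩ {B0,B5} ∩ {B0,B7} = {B0}; idom=B0

DF walk-up:
  B4←B1: walk B1 to B0
  B4←B2: walk B2 to B0
  B5←B3: walk B3→B1 to B0
  B5←B4: walk B4 to B0
  B6←B3: walk B3→B1 to B0
  B6←B4: walk B4 to B0
  B6←B5: walk B5 to B0
  B7←B5: walk B5 to B0
  B7←B6: walk B6 to B0
  B8←B0: walk · to B0
  B8←B5: walk B5 to B0
  B8←B7: walk B7 to B0
  DF(B0)=∅
  DF(B1)={B4,B5,B6}
  DF(B2)={B4}
  DF(B3)={B5,B6}
  DF(B4)={B5,B6}
  DF(B5)={B6,B7,B8}
  DF(B6)={B7}
  DF(B7)={B8}
  DF(B8)=∅

DF(B4) = ["B5", "B6"]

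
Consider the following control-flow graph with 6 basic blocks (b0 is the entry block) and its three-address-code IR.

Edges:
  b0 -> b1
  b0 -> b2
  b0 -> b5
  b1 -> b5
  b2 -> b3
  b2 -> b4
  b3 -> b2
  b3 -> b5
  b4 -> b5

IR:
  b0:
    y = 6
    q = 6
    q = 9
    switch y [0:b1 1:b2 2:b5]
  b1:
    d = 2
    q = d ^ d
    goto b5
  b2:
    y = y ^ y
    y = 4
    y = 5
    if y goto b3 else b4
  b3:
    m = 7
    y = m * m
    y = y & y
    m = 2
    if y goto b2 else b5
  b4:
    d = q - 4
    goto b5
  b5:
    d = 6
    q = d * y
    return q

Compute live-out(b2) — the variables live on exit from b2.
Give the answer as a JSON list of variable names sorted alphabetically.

Per-block:
  b0: {q,y} / ∅
  b1: {d,q} / ∅
  b2: {y} / {y}
  b3: {m,y} / ∅
  b4: {d} / {q}
  b5: {d,q} / {y}

Liveness:
  b0: in=∅ out={q,y}
  b1: in={y} out={y}
  b2: in={q,y} out={q,y}
  b3: in={q} out={q,y}
  b4: in={q,y} out={y}
  b5: in={y} out=∅

live-out(b2) = ["q", "y"]

Answer: ["q", "y"]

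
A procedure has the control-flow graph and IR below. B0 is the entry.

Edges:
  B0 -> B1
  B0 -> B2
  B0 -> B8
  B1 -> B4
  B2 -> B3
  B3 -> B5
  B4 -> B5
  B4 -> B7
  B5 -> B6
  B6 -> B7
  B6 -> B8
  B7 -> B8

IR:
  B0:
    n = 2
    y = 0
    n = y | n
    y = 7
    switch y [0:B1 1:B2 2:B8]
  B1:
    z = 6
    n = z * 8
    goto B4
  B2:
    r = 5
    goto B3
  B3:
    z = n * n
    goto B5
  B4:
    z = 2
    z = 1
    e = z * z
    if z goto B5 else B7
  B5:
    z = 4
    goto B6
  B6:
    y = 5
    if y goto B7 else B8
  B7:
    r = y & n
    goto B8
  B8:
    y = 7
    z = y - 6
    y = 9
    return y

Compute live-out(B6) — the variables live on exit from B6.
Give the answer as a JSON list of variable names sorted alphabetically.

def/use:
  B0 def {n,y} use ∅
  B1 def {n,z} use ∅
  B2 def {r} use ∅
  B3 def {z} use {n}
  B4 def {e,z} use ∅
  B5 def {z} use ∅
  B6 def {y} use ∅
  B7 def {r} use {n,y}
  B8 def {y,z} use ∅

Liveness:
  B0 li=∅ lo={n,y}
  B1 li={y} lo={n,y}
  B2 li={n} lo={n}
  B3 li={n} lo={n}
  B4 li={n,y} lo={n,y}
  B5 li={n} lo={n}
  B6 li={n} lo={n,y}
  B7 li={n,y} lo=∅
  B8 li=∅ lo=∅

live-out(B6) = ["n", "y"]

Answer: ["n", "y"]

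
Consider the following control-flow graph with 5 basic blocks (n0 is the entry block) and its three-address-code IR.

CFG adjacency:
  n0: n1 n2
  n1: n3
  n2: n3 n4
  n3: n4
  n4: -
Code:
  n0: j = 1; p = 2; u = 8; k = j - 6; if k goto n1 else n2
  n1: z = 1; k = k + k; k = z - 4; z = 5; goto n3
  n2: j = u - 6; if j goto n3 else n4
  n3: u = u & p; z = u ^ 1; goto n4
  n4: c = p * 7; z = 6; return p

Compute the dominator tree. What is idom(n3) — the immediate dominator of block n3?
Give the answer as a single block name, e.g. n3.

Answer: n0

Analysis:
idom tree: n1←n0 n2←n0 n3←n0 n4←n0
Dom∩ at merges:
  n3: preds {n1,n2}: {n0,n1} ∩ {n0,n2} = {n0}; idom=n0
  n4: preds {n2,n3}: {n0,n2} ∩ {n0,n3} = {n0}; idom=n0

idom(n3) = n0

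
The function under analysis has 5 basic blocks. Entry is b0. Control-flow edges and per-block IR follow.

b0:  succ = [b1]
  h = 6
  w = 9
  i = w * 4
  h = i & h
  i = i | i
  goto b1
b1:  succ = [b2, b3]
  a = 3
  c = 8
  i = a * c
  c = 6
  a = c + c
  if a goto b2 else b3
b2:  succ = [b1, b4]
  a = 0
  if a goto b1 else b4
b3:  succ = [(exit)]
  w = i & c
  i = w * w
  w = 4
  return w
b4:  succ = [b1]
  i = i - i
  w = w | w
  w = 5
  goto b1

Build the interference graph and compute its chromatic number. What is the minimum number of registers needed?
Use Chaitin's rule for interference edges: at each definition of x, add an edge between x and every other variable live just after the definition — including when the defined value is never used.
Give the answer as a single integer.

Block summaries:
  b0: {h,i,w} / ∅
  b1: {a,c,i} / ∅
  b2: {a} / ∅
  b3: {i,w} / {c,i}
  b4: {i,w} / {i,w}

Liveness:
  b0 li=∅ lo={w}
  b1 li={w} lo={c,i,w}
  b2 li={i,w} lo={i,w}
  b3 li={c,i} lo=∅
  b4 li={i,w} lo={w}

Conflict graph:
  a: {c,i,w}
  c: {a,i,w}
  h: {i,w}
  i: {a,c,h,w}
  w: {a,c,h,i}

Colouring:
  {a,c,i,w} pairwise interfere (4-clique) ⇒ χ ≥ 4
  assign a→c2 c→c3 h→c2 i→c0 w→c1 — no edge inside a register ⇒ χ ≤ 4
  χ = 4

Answer: 4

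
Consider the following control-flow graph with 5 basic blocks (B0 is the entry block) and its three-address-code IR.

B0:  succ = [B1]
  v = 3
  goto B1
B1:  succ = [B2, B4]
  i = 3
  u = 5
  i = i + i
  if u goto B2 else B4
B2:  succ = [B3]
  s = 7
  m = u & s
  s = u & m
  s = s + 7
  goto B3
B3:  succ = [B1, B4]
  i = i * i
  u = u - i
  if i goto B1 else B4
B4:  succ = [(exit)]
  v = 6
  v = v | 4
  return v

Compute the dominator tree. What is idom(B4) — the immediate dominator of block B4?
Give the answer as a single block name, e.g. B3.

Answer: B1

Derivation:
idom tree: B1←B0 B2←B1 B3←B2 B4←B1
Dom∩ at merges:
  B1: preds {B0,B3}: {B0} ∩ {B0,B1,B2,B3} = {B0}; idom=B0
  B4: preds {B1,B3}: {B0,B1} ∩ {B0,B1,B2,B3} = {B0,B1}; idom=B1

idom(B4) = B1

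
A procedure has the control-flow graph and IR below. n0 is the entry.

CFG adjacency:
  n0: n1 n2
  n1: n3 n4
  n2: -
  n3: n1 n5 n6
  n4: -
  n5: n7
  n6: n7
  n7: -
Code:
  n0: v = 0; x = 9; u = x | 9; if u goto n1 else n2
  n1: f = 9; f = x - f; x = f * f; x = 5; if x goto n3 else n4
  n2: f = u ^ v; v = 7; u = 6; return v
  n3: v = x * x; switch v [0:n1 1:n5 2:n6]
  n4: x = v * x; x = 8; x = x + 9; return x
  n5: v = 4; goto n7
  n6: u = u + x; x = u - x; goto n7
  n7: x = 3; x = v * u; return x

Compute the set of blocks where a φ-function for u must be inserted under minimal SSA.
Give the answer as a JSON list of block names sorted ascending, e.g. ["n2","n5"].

Answer: ["n7"]

Analysis:
idom tree: n1←n0 n2←n0 n3←n1 n4←n1 n5←n3 n6←n3 n7←n3
Dom at joins:
  n1: preds {n0,n3}: {n0} ∩ {n0,n1,n3} = {n0}; idom=n0
  n7: preds {n5,n6}: {n0,n1,n3,n5} ∩ {n0,n1,n3,n6} = {n0,n1,n3}; idom=n3

DF walk-up:
  join n1 pred n0: · stop@n0
  join n1 pred n3: n3→n1 stop@n0
  join n7 pred n5: n5 stop@n3
  join n7 pred n6: n6 stop@n3
  n0 → ∅
  n1 → {n1}
  n2 → ∅
  n3 → {n1}
  n4 → ∅
  n5 → {n7}
  n6 → {n7}
  n7 → ∅

φ for u: defs {n0,n2,n6}
  DF⁺ = {n7}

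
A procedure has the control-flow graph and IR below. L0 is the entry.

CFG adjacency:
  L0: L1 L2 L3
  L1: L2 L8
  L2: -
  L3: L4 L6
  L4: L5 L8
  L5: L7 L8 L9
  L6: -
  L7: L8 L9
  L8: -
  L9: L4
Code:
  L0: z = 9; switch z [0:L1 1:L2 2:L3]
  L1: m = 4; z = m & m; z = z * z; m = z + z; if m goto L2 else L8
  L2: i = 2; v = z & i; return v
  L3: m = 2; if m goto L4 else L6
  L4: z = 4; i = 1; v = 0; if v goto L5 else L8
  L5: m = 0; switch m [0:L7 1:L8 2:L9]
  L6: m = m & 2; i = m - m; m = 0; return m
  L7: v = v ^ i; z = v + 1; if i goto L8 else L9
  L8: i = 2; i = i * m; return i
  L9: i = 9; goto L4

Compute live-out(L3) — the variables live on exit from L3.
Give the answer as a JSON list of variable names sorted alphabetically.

Per-block:
  L0 def {z} use ∅
  L1 def {m,z} use ∅
  L2 def {i,v} use {z}
  L3 def {m} use ∅
  L4 def {i,v,z} use ∅
  L5 def {m} use ∅
  L6 def {i,m} use {m}
  L7 def {v,z} use {i,v}
  L8 def {i} use {m}
  L9 def {i} use ∅

Backward fixpoint:
  L0 li=∅ lo={z}
  L1 li=∅ lo={m,z}
  L2 li={z} lo=∅
  L3 li=∅ lo={m}
  L4 li={m} lo={i,m,v}
  L5 li={i,v} lo={i,m,v}
  L6 li={m} lo=∅
  L7 li={i,m,v} lo={m}
  L8 li={m} lo=∅
  L9 li={m} lo={m}

live-out(L3) = ["m"]

Answer: ["m"]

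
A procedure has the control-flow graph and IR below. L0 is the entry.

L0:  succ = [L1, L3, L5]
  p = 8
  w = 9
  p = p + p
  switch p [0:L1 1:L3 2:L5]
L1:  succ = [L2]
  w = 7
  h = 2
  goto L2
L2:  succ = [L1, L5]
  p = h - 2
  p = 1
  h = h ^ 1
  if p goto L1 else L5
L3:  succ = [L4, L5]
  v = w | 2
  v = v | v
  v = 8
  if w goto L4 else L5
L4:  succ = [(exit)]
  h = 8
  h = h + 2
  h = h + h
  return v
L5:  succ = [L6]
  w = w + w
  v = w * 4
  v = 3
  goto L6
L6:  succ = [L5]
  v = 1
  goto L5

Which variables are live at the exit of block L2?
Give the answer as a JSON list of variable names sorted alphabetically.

Answer: ["w"]

Working:
Per-block:
  L0: {p,w} / ∅
  L1: {h,w} / ∅
  L2: {h,p} / {h}
  L3: {v} / {w}
  L4: {h} / {v}
  L5: {v,w} / {w}
  L6: {v} / ∅

Backward fixpoint:
  L0 li=∅ lo={w}
  L1 li=∅ lo={h,w}
  L2 li={h,w} lo={w}
  L3 li={w} lo={v,w}
  L4 li={v} lo=∅
  L5 li={w} lo={w}
  L6 li={w} lo={w}

live-out(L2) = ["w"]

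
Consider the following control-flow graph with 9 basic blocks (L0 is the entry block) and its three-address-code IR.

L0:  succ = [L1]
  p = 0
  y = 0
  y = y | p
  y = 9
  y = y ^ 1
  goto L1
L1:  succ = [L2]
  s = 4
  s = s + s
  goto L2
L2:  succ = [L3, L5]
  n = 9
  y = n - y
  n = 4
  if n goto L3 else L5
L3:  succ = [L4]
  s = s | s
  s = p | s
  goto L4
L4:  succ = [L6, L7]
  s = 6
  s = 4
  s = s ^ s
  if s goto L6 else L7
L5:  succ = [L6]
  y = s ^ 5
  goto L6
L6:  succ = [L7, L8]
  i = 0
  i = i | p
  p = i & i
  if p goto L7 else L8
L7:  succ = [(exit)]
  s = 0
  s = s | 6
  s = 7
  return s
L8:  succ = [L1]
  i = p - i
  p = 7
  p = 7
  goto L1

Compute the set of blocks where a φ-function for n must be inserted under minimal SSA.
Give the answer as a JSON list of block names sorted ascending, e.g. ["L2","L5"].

Answer: ["L1"]

Derivation:
idom tree: L1←L0 L2←L1 L3←L2 L4←L3 L5←L2 L6←L2 L7←L2 L8←L6
Join-block Dom:
  L1: preds {L0,L8}: {L0} ∩ {L0,L1,L2,L6,L8} = {L0}; idom=L0
  L6: preds {L4,L5}: {L0,L1,L2,L3,L4} ∩ {L0,L1,L2,L5} = {L0,L1,L2}; idom=L2
  L7: preds {L4,L6}: {L0,L1,L2,L3,L4} ∩ {L0,L1,L2,L6} = {L0,L1,L2}; idom=L2

Frontier:
  join L1 pred L0: · stop@L0
  join L1 pred L8: L8→L6→L2→L1 stop@L0
  join L6 pred L4: L4→L3 stop@L2
  join L6 pred L5: L5 stop@L2
  join L7 pred L4: L4→L3 stop@L2
  join L7 pred L6: L6 stop@L2
  DF(L0)=∅
  DF(L1)={L1}
  DF(L2)={L1}
  DF(L3)={L6,L7}
  DF(L4)={L6,L7}
  DF(L5)={L6}
  DF(L6)={L1,L7}
  DF(L7)=∅
  DF(L8)={L1}

φ for n: defs {L2}
  DF⁺ = {L1}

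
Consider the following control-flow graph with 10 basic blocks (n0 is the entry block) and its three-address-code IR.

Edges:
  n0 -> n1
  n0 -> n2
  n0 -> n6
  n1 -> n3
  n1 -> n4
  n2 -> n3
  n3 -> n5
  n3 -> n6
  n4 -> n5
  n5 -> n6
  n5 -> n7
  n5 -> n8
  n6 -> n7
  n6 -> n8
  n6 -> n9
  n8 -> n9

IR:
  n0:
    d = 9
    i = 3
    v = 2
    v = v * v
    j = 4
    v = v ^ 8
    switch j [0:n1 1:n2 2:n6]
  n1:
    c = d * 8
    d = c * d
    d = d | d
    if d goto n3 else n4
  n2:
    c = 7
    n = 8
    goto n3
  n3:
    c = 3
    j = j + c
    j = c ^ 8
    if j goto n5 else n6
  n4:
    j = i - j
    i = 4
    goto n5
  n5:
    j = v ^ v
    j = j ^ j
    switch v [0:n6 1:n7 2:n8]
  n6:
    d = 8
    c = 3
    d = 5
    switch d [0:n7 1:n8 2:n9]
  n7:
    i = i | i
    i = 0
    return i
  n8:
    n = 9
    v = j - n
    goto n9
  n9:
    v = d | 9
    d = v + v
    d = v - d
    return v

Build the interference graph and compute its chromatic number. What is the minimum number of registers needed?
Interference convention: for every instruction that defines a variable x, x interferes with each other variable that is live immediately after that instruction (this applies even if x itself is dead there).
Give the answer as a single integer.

Answer: 5

Working:
Per-block:
  n0: {d,i,j,v} / ∅
  n1: {c,d} / {d}
  n2: {c,n} / ∅
  n3: {c,j} / {j}
  n4: {i,j} / {i,j}
  n5: {j} / {v}
  n6: {c,d} / ∅
  n7: {i} / {i}
  n8: {n,v} / {j}
  n9: {d,v} / {d}

Backward fixpoint:
  n0: in=∅ out={d,i,j,v}
  n1: in={d,i,j,v} out={d,i,j,v}
  n2: in={d,i,j,v} out={d,i,j,v}
  n3: in={d,i,j,v} out={d,i,j,v}
  n4: in={d,i,j,v} out={d,i,v}
  n5: in={d,i,v} out={d,i,j}
  n6: in={i,j} out={d,i,j}
  n7: in={i} out=∅
  n8: in={d,j} out={d}
  n9: in={d} out=∅

Interfere edges:
  c — {d,i,j,v}
  d — {c,i,j,n,v}
  i — {c,d,j,n,v}
  j — {c,d,i,n,v}
  n — {d,i,j,v}
  v — {c,d,i,j,n}

Chromatic number:
  {c,d,i,j,v} pairwise interfere (5-clique) ⇒ χ ≥ 5
  5-colouring: c0={d}  c1={i}  c2={j}  c3={v}  c4={c,n}
  χ = 5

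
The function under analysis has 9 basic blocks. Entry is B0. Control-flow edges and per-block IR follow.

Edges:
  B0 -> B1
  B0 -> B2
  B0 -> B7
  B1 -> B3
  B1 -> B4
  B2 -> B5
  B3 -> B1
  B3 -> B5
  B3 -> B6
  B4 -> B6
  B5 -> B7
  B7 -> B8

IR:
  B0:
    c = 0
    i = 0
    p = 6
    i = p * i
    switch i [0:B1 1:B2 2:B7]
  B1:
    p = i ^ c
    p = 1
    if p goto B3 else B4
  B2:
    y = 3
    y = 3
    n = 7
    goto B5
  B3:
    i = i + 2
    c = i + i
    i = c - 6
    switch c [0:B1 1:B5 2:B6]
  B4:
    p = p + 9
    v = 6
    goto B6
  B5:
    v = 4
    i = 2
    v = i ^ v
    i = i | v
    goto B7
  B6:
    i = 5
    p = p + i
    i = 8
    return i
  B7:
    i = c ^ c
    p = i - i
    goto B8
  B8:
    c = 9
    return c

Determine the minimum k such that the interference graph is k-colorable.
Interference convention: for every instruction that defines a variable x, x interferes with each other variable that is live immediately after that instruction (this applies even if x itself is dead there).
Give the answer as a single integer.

def/use:
  B0: def={c,i,p} ue=∅
  B1: def={p} ue={c,i}
  B2: def={n,y} ue=∅
  B3: def={c,i} ue={i}
  B4: def={p,v} ue={p}
  B5: def={i,v} ue=∅
  B6: def={i,p} ue={p}
  B7: def={i,p} ue={c}
  B8: def={c} ue=∅

Live sets:
  live B0: ∅→{c,i}
  live B1: {c,i}→{i,p}
  live B2: {c}→{c}
  live B3: {i,p}→{c,i,p}
  live B4: {p}→{p}
  live B5: {c}→{c}
  live B6: {p}→∅
  live B7: {c}→∅
  live B8: ∅→∅

Conflict graph:
  c↔{i,n,p,v,y}
  i↔{c,p,v}
  n↔{c}
  p↔{c,i,v}
  v↔{c,i,p}
  y↔{c}

Colouring:
  lower bound: {c,i,p,v} mutually conflict ⇒ χ ≥ 4
  assign c→r0 i→r1 n→r1 p→r2 v→r3 y→r1 — no edge inside a register ⇒ χ ≤ 4
  χ = 4

Answer: 4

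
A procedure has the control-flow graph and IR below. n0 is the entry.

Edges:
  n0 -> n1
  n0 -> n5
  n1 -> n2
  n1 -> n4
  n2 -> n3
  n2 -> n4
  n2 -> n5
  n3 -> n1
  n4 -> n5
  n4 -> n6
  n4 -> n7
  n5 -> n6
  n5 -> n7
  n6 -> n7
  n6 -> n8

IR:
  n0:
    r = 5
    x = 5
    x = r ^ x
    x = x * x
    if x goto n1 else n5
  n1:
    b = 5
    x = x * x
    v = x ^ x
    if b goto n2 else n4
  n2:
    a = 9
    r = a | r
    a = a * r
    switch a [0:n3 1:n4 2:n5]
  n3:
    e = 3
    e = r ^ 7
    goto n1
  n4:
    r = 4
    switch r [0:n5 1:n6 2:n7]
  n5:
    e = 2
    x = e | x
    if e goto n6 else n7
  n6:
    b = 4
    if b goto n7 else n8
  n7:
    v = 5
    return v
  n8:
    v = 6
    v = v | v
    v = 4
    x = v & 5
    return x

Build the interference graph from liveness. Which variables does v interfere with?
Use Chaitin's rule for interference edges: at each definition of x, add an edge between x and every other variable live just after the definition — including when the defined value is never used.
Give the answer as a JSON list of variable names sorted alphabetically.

Block summaries:
  n0: {r,x} / ∅
  n1: {b,v,x} / {x}
  n2: {a,r} / {r}
  n3: {e} / {r}
  n4: {r} / ∅
  n5: {e,x} / {x}
  n6: {b} / ∅
  n7: {v} / ∅
  n8: {v,x} / ∅

Backward fixpoint:
  n0 li=∅ lo={r,x}
  n1 li={r,x} lo={r,x}
  n2 li={r,x} lo={r,x}
  n3 li={r,x} lo={r,x}
  n4 li={x} lo={x}
  n5 li={x} lo=∅
  n6 li=∅ lo=∅
  n7 li=∅ lo=∅
  n8 li=∅ lo=∅

Interference:
  a↔{r,x}
  b↔{r,v,x}
  e↔{r,x}
  r↔{a,b,e,v,x}
  v↔{b,r,x}
  x↔{a,b,e,r,v}

N(v) = ["b", "r", "x"]

Answer: ["b", "r", "x"]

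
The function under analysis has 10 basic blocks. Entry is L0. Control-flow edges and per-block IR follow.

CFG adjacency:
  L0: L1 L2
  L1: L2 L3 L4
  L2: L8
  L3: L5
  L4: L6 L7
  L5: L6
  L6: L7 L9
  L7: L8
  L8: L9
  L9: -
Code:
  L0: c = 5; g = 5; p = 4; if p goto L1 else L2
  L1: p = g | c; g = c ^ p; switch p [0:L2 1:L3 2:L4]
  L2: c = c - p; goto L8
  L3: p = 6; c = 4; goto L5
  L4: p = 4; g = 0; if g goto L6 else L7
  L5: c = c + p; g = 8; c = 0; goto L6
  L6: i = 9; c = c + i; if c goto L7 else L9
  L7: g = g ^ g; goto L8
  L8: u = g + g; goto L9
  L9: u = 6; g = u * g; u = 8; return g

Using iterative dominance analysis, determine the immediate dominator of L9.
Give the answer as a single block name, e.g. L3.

idom tree: L1←L0 L2←L0 L3←L1 L4←L1 L5←L3 L6←L1 L7←L1 L8←L0 L9←L0
Join-block Dom:
  L2: preds {L0,L1}: {L0} ∩ {L0,L1} = {L0}; idom=L0
  L6: preds {L4,L5}: {L0,L1,L4} ∩ {L0,L1,L3,L5} = {L0,L1}; idom=L1
  L7: preds {L4,L6}: {L0,L1,L4} ∩ {L0,L1,L6} = {L0,L1}; idom=L1
  L8: preds {L2,L7}: {L0,L2} ∩ {L0,L1,L7} = {L0}; idom=L0
  L9: preds {L6,L8}: {L0,L1,L6} ∩ {L0,L8} = {L0}; idom=L0

idom(L9) = L0

Answer: L0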